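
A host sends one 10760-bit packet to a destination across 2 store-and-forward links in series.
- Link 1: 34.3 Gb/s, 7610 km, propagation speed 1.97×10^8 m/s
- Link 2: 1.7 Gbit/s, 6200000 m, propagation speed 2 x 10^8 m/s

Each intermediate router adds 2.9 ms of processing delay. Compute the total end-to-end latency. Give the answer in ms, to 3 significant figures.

72.5 ms

Transmission delays (L/R per hop): 0.000313703, 0.00632941 ms; sum = 0.00664311 ms.
Propagation delays (d/s per hop): 38.6294, 31 ms; sum = 69.6294 ms.
Processing at 1 router(s): 1 × 2.9 ms = 2.9 ms.
End-to-end = 72.5 ms.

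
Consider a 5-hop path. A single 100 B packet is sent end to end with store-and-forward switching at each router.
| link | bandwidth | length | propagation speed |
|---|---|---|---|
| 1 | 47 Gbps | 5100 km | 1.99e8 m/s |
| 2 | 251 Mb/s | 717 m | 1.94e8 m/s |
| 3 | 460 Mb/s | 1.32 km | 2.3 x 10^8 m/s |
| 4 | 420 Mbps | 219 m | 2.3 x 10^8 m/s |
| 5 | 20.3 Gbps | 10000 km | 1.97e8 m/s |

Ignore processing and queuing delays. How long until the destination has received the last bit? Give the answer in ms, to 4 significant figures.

L = 100 × 8 = 800 bits.
Transmission delays (L/R per hop): 1.70213e-05, 0.00318725, 0.00173913, 0.00190476, 3.94089e-05 ms; sum = 0.00688757 ms.
Propagation delays (d/s per hop): 25.6281, 0.00369588, 0.00573913, 0.000952174, 50.7614 ms; sum = 76.3999 ms.
End-to-end = 76.41 ms.

76.41 ms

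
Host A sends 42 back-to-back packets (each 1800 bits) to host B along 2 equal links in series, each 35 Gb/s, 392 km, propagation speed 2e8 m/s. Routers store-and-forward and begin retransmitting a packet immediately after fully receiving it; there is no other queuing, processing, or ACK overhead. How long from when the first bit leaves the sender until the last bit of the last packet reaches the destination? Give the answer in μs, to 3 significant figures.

Per-hop transmission t_tx = L/R = 1800/35000000000 = 0.0514286 μs.
Per-hop propagation t_prop = 392000/200000000 = 1960 μs.
Pipeline fill: first packet needs 2·t_tx to clear all hops; remaining 41 packets each add one t_tx.
Total = (2+42-1)·t_tx + 2·t_prop = 43·0.0514286 + 2·1960 = 3920 μs.

3920 μs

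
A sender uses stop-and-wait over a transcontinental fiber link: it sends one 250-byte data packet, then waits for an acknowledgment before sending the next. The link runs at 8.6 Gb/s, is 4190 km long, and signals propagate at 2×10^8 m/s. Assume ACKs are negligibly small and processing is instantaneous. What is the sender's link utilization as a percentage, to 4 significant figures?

0.0005550 %

t_tx = L/R = 2000/8600000000 = 2.32558e-07 s.
t_prop = 4190000/200000000 = 0.02095 s; RTT = 0.0419 s.
Cycle = t_tx + RTT = 0.0419002 s.
Utilization = t_tx / cycle = 2.32558e-07/0.0419002 = 0.0005550 %.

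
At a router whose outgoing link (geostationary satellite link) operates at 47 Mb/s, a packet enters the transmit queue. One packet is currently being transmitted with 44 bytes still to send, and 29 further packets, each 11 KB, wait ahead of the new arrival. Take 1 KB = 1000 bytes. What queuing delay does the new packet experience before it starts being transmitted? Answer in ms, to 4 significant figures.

Each queued packet: L/R = 88000/47000000 = 1.87234 ms.
29 queued → 54.2979 ms.
Plus remaining 352 bits of current packet: 0.00748936 ms.
Queuing delay = 54.31 ms.

54.31 ms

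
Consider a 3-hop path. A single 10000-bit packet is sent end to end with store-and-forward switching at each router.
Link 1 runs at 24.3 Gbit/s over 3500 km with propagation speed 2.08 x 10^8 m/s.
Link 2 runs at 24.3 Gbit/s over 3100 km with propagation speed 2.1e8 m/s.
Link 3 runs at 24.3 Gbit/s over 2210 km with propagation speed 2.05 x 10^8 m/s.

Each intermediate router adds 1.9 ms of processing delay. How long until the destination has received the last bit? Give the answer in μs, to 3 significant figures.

46200 μs

Transmission delay per hop = L/R = 10000/24300000000 = 0.411523 μs; 3 hops → 1.23457 μs.
Propagation delays (d/s per hop): 16826.9, 14761.9, 10780.5 μs; sum = 42369.3 μs.
Processing at 2 router(s): 2 × 1.9 ms = 3800 μs.
End-to-end = 46200 μs.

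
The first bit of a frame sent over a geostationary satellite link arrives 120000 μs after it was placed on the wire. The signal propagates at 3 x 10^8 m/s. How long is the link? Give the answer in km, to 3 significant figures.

36000 km

d = s × t_prop = 300000000 × 0.12 = 36000 km.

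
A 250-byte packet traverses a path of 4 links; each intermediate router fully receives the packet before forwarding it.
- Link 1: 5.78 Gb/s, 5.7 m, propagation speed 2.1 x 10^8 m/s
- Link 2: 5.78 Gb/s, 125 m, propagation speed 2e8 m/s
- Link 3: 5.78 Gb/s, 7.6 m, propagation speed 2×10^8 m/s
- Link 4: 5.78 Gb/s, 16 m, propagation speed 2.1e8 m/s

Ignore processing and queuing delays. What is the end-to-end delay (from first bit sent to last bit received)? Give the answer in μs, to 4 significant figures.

L = 250 × 8 = 2000 bits.
Transmission delay per hop = L/R = 2000/5780000000 = 0.346021 μs; 4 hops → 1.38408 μs.
Propagation delays (d/s per hop): 0.0271429, 0.625, 0.038, 0.0761905 μs; sum = 0.766333 μs.
End-to-end = 2.150 μs.

2.150 μs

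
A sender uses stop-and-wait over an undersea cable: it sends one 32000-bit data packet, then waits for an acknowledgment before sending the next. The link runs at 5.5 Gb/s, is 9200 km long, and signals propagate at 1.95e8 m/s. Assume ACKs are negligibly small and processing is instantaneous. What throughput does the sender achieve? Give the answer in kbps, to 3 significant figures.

339 kbps

t_tx = L/R = 32000/5500000000 = 5.81818e-06 s.
t_prop = 9200000/195000000 = 0.0471795 s; RTT = 0.094359 s.
Cycle = t_tx + RTT = 0.0943648 s.
Throughput = L / cycle = 32000 / 0.0943648 = 339 kbps.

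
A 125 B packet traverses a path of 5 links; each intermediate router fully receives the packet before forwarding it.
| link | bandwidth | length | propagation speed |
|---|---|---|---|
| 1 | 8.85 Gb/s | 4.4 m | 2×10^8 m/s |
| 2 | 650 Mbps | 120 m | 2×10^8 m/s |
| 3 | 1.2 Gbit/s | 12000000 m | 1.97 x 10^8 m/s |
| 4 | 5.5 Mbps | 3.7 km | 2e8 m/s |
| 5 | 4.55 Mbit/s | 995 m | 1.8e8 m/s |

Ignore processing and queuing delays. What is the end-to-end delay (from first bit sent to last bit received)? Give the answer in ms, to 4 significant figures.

L = 125 × 8 = 1000 bits.
Transmission delays (L/R per hop): 0.000112994, 0.00153846, 0.000833333, 0.181818, 0.21978 ms; sum = 0.404083 ms.
Propagation delays (d/s per hop): 2.2e-05, 0.0006, 60.9137, 0.0185, 0.00552778 ms; sum = 60.9384 ms.
End-to-end = 61.34 ms.

61.34 ms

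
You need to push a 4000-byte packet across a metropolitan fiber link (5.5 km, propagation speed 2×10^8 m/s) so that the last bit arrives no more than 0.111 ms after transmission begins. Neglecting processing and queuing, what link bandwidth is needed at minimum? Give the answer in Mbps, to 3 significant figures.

383 Mbps

L = 32000 bits.
Propagation delay = 5500 / 200000000 = 0.0275 ms.
Transmission budget = 0.111 − 0.0275 = 0.0835 ms.
R ≥ L / t_tx = 32000 bits / 8.35e-05 s = 383 Mbps.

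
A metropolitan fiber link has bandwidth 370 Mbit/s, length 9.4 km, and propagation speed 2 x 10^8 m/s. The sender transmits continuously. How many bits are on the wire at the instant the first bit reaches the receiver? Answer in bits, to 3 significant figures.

17400 bits

Propagation delay = 9400 / 200000000 = 4.7e-05 s.
BDP = R × t_prop = 370000000 × 4.7e-05 = 17390 bits.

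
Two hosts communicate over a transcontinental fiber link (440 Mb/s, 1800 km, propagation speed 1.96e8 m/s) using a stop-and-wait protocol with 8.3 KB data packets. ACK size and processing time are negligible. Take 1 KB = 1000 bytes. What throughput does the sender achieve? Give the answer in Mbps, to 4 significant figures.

3.586 Mbps

t_tx = L/R = 66400/440000000 = 0.000150909 s.
t_prop = 1800000/196000000 = 0.00918367 s; RTT = 0.0183673 s.
Cycle = t_tx + RTT = 0.0185183 s.
Throughput = L / cycle = 66400 / 0.0185183 = 3.586 Mbps.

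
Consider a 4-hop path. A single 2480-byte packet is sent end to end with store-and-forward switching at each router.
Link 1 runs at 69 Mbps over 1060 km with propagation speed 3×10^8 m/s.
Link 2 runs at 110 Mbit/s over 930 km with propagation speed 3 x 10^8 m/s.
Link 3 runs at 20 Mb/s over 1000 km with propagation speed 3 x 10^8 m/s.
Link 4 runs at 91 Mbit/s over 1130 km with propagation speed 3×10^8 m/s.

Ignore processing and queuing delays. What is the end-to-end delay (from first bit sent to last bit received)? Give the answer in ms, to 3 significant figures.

15.4 ms

L = 2480 × 8 = 19840 bits.
Transmission delays (L/R per hop): 0.287536, 0.180364, 0.992, 0.218022 ms; sum = 1.67792 ms.
Propagation delays (d/s per hop): 3.53333, 3.1, 3.33333, 3.76667 ms; sum = 13.7333 ms.
End-to-end = 15.4 ms.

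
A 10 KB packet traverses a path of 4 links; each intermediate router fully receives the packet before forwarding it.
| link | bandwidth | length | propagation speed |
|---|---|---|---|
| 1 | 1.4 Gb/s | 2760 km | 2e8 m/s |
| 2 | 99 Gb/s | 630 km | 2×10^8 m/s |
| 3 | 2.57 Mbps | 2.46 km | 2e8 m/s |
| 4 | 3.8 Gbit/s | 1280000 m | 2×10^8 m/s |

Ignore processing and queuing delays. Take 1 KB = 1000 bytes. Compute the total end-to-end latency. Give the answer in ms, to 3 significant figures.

L = 80000 bits.
Transmission delays (L/R per hop): 0.0571429, 0.000808081, 31.1284, 0.0210526 ms; sum = 31.2074 ms.
Propagation delays (d/s per hop): 13.8, 3.15, 0.0123, 6.4 ms; sum = 23.3623 ms.
End-to-end = 54.6 ms.

54.6 ms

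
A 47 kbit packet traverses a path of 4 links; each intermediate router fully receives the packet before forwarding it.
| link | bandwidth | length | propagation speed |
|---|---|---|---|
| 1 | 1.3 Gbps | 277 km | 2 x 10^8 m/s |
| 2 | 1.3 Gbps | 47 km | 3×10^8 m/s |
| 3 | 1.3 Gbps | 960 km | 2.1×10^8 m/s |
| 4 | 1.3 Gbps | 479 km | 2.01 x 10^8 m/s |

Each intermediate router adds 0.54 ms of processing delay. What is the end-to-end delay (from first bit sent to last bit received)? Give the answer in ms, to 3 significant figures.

L = 47000 bits.
Transmission delay per hop = L/R = 47000/1300000000 = 0.0361538 ms; 4 hops → 0.144615 ms.
Propagation delays (d/s per hop): 1.385, 0.156667, 4.57143, 2.38308 ms; sum = 8.49618 ms.
Processing at 3 router(s): 3 × 0.54 ms = 1.62 ms.
End-to-end = 10.3 ms.

10.3 ms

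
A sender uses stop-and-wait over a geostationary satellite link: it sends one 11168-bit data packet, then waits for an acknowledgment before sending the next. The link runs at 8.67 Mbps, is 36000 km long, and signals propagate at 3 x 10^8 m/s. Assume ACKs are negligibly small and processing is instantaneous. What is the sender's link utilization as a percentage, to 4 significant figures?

t_tx = L/R = 11168/8670000 = 0.00128812 s.
t_prop = 36000000/300000000 = 0.12 s; RTT = 0.24 s.
Cycle = t_tx + RTT = 0.241288 s.
Utilization = t_tx / cycle = 0.00128812/0.241288 = 0.5339 %.

0.5339 %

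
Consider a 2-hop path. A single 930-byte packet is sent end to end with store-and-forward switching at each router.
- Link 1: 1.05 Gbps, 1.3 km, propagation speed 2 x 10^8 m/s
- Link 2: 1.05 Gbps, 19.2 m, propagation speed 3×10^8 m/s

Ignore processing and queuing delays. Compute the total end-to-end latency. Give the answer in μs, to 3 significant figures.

20.7 μs

L = 930 × 8 = 7440 bits.
Transmission delay per hop = L/R = 7440/1050000000 = 7.08571 μs; 2 hops → 14.1714 μs.
Propagation delays (d/s per hop): 6.5, 0.064 μs; sum = 6.564 μs.
End-to-end = 20.7 μs.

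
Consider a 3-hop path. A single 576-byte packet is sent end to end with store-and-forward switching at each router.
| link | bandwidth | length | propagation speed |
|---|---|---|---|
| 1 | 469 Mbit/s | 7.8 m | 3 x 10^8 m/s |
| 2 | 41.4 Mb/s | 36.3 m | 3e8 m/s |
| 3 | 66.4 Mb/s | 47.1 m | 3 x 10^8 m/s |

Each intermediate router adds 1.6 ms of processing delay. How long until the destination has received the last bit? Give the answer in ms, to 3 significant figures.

3.39 ms

L = 576 × 8 = 4608 bits.
Transmission delays (L/R per hop): 0.00982516, 0.111304, 0.0693976 ms; sum = 0.190527 ms.
Propagation delays (d/s per hop): 2.6e-05, 0.000121, 0.000157 ms; sum = 0.000304 ms.
Processing at 2 router(s): 2 × 1.6 ms = 3.2 ms.
End-to-end = 3.39 ms.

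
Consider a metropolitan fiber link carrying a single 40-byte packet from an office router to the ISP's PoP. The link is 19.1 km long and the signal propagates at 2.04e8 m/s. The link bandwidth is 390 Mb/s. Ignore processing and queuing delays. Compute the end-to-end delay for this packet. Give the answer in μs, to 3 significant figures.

L = 40 × 8 = 320 bits.
Transmission delay = L/R = 320 / 390000000 = 0.820513 μs.
Propagation delay = d/s = 19100 m / 204000000 m/s = 93.6275 μs.
Total = 94.4 μs.

94.4 μs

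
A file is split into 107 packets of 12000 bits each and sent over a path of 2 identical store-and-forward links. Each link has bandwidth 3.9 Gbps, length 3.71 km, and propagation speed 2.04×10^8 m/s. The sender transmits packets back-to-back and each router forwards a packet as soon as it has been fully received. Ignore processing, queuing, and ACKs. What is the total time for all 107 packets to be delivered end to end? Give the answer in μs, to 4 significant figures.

368.7 μs

Per-hop transmission t_tx = L/R = 12000/3900000000 = 3.07692 μs.
Per-hop propagation t_prop = 3710/204000000 = 18.1863 μs.
Pipeline fill: first packet needs 2·t_tx to clear all hops; remaining 106 packets each add one t_tx.
Total = (2+107-1)·t_tx + 2·t_prop = 108·3.07692 + 2·18.1863 = 368.7 μs.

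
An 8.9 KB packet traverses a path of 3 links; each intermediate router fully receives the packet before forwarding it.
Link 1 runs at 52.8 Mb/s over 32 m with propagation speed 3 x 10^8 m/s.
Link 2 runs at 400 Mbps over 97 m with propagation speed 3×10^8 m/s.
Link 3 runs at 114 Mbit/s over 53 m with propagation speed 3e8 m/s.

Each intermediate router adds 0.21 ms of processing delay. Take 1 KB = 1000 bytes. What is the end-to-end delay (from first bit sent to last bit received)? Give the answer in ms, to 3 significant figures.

2.57 ms

L = 71200 bits.
Transmission delays (L/R per hop): 1.34848, 0.178, 0.624561 ms; sum = 2.15105 ms.
Propagation delays (d/s per hop): 0.000106667, 0.000323333, 0.000176667 ms; sum = 0.000606667 ms.
Processing at 2 router(s): 2 × 0.21 ms = 0.42 ms.
End-to-end = 2.57 ms.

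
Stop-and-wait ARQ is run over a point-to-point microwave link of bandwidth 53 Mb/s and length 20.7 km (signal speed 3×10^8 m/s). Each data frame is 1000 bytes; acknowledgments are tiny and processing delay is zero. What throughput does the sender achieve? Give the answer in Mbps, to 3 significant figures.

t_tx = L/R = 8000/53000000 = 0.000150943 s.
t_prop = 20700/300000000 = 6.9e-05 s; RTT = 0.000138 s.
Cycle = t_tx + RTT = 0.000288943 s.
Throughput = L / cycle = 8000 / 0.000288943 = 27.7 Mbps.

27.7 Mbps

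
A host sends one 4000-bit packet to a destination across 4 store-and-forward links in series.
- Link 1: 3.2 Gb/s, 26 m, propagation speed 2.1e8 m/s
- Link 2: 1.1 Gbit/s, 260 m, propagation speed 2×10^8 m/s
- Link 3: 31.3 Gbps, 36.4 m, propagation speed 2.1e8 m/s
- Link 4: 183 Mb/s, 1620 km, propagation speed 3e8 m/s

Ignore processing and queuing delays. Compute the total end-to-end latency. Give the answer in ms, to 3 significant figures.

5.43 ms

Transmission delays (L/R per hop): 0.00125, 0.00363636, 0.000127796, 0.0218579 ms; sum = 0.0268721 ms.
Propagation delays (d/s per hop): 0.00012381, 0.0013, 0.000173333, 5.4 ms; sum = 5.4016 ms.
End-to-end = 5.43 ms.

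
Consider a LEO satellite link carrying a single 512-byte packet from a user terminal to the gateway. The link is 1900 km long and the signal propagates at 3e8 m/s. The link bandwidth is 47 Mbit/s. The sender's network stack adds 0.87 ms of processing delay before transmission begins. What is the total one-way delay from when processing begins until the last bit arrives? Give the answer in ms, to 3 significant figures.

7.29 ms

L = 512 × 8 = 4096 bits.
Transmission delay = L/R = 4096 / 47000000 = 0.0871489 ms.
Propagation delay = d/s = 1900000 m / 300000000 m/s = 6.33333 ms.
Plus processing delay 0.87 ms = 0.87 ms.
Total = 7.29 ms.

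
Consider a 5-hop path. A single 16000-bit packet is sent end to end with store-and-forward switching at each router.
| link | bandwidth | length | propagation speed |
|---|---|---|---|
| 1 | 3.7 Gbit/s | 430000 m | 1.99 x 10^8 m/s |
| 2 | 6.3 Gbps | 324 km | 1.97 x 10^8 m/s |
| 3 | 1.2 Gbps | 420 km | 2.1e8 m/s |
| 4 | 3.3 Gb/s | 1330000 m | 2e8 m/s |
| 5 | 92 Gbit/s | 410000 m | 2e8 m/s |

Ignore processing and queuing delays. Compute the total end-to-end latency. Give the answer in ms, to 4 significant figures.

14.53 ms

Transmission delays (L/R per hop): 0.00432432, 0.00253968, 0.0133333, 0.00484848, 0.000173913 ms; sum = 0.0252197 ms.
Propagation delays (d/s per hop): 2.1608, 1.64467, 2, 6.65, 2.05 ms; sum = 14.5055 ms.
End-to-end = 14.53 ms.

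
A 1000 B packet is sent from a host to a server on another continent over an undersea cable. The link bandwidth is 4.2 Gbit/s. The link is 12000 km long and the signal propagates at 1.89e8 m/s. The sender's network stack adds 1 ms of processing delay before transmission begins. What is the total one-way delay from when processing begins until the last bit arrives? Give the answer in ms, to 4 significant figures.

L = 1000 × 8 = 8000 bits.
Transmission delay = L/R = 8000 / 4200000000 = 0.00190476 ms.
Propagation delay = d/s = 12000000 m / 189000000 m/s = 63.4921 ms.
Plus processing delay 1 ms = 1 ms.
Total = 64.49 ms.

64.49 ms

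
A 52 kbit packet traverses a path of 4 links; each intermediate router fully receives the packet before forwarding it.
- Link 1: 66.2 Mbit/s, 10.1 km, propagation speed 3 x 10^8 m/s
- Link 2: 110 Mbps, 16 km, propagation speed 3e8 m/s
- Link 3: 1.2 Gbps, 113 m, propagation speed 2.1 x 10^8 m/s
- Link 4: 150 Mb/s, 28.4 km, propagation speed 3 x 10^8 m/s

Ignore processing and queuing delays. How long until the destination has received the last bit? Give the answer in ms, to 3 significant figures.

L = 52000 bits.
Transmission delays (L/R per hop): 0.785498, 0.472727, 0.0433333, 0.346667 ms; sum = 1.64823 ms.
Propagation delays (d/s per hop): 0.0336667, 0.0533333, 0.000538095, 0.0946667 ms; sum = 0.182205 ms.
End-to-end = 1.83 ms.

1.83 ms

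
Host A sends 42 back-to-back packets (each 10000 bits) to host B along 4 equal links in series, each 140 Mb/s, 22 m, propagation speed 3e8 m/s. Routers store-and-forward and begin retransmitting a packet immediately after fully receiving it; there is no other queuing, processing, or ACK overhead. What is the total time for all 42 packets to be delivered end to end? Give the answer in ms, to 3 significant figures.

Per-hop transmission t_tx = L/R = 10000/140000000 = 0.0714286 ms.
Per-hop propagation t_prop = 22/300000000 = 7.33333e-05 ms.
Pipeline fill: first packet needs 4·t_tx to clear all hops; remaining 41 packets each add one t_tx.
Total = (4+42-1)·t_tx + 4·t_prop = 45·0.0714286 + 4·7.33333e-05 = 3.21 ms.

3.21 ms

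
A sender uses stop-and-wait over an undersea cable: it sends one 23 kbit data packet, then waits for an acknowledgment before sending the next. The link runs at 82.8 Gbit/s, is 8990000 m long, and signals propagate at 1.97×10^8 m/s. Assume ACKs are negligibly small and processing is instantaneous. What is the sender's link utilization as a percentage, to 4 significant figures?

0.0003043 %

t_tx = L/R = 23000/82800000000 = 2.77778e-07 s.
t_prop = 8990000/197000000 = 0.0456345 s; RTT = 0.091269 s.
Cycle = t_tx + RTT = 0.0912693 s.
Utilization = t_tx / cycle = 2.77778e-07/0.0912693 = 0.0003043 %.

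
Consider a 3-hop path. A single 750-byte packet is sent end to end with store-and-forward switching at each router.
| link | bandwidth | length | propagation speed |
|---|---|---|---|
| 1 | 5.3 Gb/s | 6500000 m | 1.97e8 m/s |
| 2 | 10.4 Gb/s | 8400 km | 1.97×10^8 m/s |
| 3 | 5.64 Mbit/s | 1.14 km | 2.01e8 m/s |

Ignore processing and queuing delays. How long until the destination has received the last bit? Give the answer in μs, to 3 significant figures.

76700 μs

L = 750 × 8 = 6000 bits.
Transmission delays (L/R per hop): 1.13208, 0.576923, 1063.83 μs; sum = 1065.54 μs.
Propagation delays (d/s per hop): 32994.9, 42639.6, 5.67164 μs; sum = 75640.2 μs.
End-to-end = 76700 μs.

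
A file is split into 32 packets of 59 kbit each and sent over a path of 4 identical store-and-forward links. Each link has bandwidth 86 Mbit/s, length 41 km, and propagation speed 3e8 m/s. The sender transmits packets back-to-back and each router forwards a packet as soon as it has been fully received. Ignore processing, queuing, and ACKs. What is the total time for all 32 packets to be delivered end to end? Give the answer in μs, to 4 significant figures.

24560 μs

Per-hop transmission t_tx = L/R = 59000/86000000 = 686.047 μs.
Per-hop propagation t_prop = 41000/300000000 = 136.667 μs.
Pipeline fill: first packet needs 4·t_tx to clear all hops; remaining 31 packets each add one t_tx.
Total = (4+32-1)·t_tx + 4·t_prop = 35·686.047 + 4·136.667 = 24560 μs.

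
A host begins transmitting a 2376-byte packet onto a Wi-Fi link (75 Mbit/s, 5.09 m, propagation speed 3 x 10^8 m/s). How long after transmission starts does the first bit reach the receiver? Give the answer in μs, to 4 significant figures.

0.01697 μs

First bit experiences only propagation delay: d/s = 5.09/300000000 = 0.01697 μs.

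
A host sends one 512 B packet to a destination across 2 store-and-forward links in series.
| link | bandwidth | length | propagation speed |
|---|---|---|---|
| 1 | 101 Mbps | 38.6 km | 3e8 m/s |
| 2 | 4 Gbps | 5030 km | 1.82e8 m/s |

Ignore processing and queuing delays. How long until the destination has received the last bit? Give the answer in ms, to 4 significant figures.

L = 512 × 8 = 4096 bits.
Transmission delays (L/R per hop): 0.0405545, 0.001024 ms; sum = 0.0415785 ms.
Propagation delays (d/s per hop): 0.128667, 27.6374 ms; sum = 27.766 ms.
End-to-end = 27.81 ms.

27.81 ms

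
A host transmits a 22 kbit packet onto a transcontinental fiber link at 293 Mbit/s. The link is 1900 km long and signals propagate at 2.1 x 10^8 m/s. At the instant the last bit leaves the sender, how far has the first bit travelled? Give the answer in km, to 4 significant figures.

15.77 km

t_tx = L/R = 22000/293000000 = 7.50853e-05 s.
Distance = s × t_tx = 210000000 × 7.50853e-05 = 15.77 km.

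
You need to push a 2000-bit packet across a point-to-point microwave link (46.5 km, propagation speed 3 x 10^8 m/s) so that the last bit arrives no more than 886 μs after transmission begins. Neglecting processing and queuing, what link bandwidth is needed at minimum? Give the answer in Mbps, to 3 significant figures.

Propagation delay = 46500 / 300000000 = 155 μs.
Transmission budget = 886 − 155 = 731 μs.
R ≥ L / t_tx = 2000 bits / 0.000731 s = 2.74 Mbps.

2.74 Mbps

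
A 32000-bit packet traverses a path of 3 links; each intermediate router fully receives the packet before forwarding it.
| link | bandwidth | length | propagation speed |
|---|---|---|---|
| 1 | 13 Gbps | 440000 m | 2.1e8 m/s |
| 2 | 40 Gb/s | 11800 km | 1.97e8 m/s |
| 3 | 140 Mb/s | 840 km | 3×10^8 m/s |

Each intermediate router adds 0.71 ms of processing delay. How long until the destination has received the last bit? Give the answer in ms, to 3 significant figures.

Transmission delays (L/R per hop): 0.00246154, 0.0008, 0.228571 ms; sum = 0.231833 ms.
Propagation delays (d/s per hop): 2.09524, 59.8985, 2.8 ms; sum = 64.7937 ms.
Processing at 2 router(s): 2 × 0.71 ms = 1.42 ms.
End-to-end = 66.4 ms.

66.4 ms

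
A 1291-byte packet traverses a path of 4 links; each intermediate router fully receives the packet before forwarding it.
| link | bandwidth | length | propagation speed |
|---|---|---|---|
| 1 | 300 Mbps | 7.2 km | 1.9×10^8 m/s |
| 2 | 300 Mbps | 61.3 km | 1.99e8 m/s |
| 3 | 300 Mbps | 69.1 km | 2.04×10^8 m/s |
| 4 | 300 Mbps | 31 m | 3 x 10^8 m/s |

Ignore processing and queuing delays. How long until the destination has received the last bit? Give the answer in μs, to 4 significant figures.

822.5 μs

L = 1291 × 8 = 10328 bits.
Transmission delay per hop = L/R = 10328/300000000 = 34.4267 μs; 4 hops → 137.707 μs.
Propagation delays (d/s per hop): 37.8947, 308.04, 338.725, 0.103333 μs; sum = 684.764 μs.
End-to-end = 822.5 μs.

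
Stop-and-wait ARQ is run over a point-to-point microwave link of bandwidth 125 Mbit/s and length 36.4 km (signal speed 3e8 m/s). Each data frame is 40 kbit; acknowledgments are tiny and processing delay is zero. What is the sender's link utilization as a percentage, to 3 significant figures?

56.9 %

t_tx = L/R = 40000/125000000 = 0.00032 s.
t_prop = 36400/300000000 = 0.000121333 s; RTT = 0.000242667 s.
Cycle = t_tx + RTT = 0.000562667 s.
Utilization = t_tx / cycle = 0.00032/0.000562667 = 56.9 %.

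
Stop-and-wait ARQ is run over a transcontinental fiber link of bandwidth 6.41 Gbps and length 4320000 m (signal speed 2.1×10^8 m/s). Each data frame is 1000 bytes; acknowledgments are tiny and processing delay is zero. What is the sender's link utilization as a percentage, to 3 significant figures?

t_tx = L/R = 8000/6410000000 = 1.24805e-06 s.
t_prop = 4320000/210000000 = 0.0205714 s; RTT = 0.0411429 s.
Cycle = t_tx + RTT = 0.0411441 s.
Utilization = t_tx / cycle = 1.24805e-06/0.0411441 = 0.00303 %.

0.00303 %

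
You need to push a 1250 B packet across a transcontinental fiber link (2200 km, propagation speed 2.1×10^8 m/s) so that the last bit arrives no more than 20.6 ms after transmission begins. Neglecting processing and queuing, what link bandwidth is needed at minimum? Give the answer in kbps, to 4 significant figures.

L = 10000 bits.
Propagation delay = 2200000 / 210000000 = 10.4762 ms.
Transmission budget = 20.6 − 10.4762 = 10.1238 ms.
R ≥ L / t_tx = 10000 bits / 0.0101238 s = 987.8 kbps.

987.8 kbps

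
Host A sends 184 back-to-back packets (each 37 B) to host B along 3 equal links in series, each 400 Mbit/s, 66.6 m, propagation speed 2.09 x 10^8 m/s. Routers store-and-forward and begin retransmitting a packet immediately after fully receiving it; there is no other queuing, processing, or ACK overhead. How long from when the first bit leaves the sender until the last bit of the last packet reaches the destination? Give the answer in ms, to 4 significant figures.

0.1386 ms

Per-hop transmission t_tx = L/R = 296/400000000 = 0.00074 ms.
Per-hop propagation t_prop = 66.6/209000000 = 0.00031866 ms.
Pipeline fill: first packet needs 3·t_tx to clear all hops; remaining 183 packets each add one t_tx.
Total = (3+184-1)·t_tx + 3·t_prop = 186·0.00074 + 3·0.00031866 = 0.1386 ms.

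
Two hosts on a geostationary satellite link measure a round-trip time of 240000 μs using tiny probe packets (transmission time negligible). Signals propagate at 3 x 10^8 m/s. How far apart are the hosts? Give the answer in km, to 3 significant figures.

One-way propagation = RTT/2 = 120000 μs.
d = s × t = 300000000 × 0.12 = 36000 km.

36000 km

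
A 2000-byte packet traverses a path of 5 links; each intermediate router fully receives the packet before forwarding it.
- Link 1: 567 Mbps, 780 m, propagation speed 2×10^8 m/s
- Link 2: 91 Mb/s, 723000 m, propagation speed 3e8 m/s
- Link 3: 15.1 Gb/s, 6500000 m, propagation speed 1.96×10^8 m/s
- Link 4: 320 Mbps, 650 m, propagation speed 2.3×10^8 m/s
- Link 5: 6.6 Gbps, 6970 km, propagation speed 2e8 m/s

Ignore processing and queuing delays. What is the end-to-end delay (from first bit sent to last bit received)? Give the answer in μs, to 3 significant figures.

70700 μs

L = 2000 × 8 = 16000 bits.
Transmission delays (L/R per hop): 28.2187, 175.824, 1.0596, 50, 2.42424 μs; sum = 257.527 μs.
Propagation delays (d/s per hop): 3.9, 2410, 33163.3, 2.82609, 34850 μs; sum = 70430 μs.
End-to-end = 70700 μs.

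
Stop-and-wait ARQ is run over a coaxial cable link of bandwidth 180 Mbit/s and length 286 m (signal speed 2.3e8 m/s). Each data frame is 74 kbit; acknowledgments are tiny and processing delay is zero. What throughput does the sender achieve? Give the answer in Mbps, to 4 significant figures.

178.9 Mbps

t_tx = L/R = 74000/180000000 = 0.000411111 s.
t_prop = 286/2.3e+08 = 1.24348e-06 s; RTT = 2.48696e-06 s.
Cycle = t_tx + RTT = 0.000413598 s.
Throughput = L / cycle = 74000 / 0.000413598 = 178.9 Mbps.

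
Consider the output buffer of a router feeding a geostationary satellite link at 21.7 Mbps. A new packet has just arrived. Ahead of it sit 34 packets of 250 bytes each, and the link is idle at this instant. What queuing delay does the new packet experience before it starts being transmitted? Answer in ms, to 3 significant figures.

Each queued packet: L/R = 2000/21700000 = 0.0921659 ms.
34 queued → 3.13364 ms.
Queuing delay = 3.13 ms.

3.13 ms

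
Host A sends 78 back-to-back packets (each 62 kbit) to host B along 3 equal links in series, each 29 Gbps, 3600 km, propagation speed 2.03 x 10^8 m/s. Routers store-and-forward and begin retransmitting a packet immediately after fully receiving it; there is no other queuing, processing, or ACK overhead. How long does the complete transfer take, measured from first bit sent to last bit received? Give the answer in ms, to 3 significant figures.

Per-hop transmission t_tx = L/R = 62000/29000000000 = 0.00213793 ms.
Per-hop propagation t_prop = 3600000/2.03e+08 = 17.734 ms.
Pipeline fill: first packet needs 3·t_tx to clear all hops; remaining 77 packets each add one t_tx.
Total = (3+78-1)·t_tx + 3·t_prop = 80·0.00213793 + 3·17.734 = 53.4 ms.

53.4 ms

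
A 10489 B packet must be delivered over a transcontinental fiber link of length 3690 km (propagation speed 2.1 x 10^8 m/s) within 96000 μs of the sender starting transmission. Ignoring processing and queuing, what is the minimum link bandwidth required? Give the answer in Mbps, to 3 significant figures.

L = 83912 bits.
Propagation delay = 3690000 / 210000000 = 17571.4 μs.
Transmission budget = 96000 − 17571.4 = 78428.6 μs.
R ≥ L / t_tx = 83912 bits / 0.0784286 s = 1.07 Mbps.

1.07 Mbps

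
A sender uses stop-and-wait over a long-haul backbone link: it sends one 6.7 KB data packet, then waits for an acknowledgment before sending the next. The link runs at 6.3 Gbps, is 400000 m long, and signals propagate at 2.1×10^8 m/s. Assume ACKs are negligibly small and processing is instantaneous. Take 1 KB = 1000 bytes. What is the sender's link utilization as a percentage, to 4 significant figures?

t_tx = L/R = 53600/6300000000 = 8.50794e-06 s.
t_prop = 400000/210000000 = 0.00190476 s; RTT = 0.00380952 s.
Cycle = t_tx + RTT = 0.00381803 s.
Utilization = t_tx / cycle = 8.50794e-06/0.00381803 = 0.2228 %.

0.2228 %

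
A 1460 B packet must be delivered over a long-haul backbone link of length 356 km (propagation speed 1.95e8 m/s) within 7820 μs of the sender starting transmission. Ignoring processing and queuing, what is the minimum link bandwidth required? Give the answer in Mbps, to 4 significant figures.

L = 11680 bits.
Propagation delay = 356000 / 195000000 = 1825.64 μs.
Transmission budget = 7820 − 1825.64 = 5994.36 μs.
R ≥ L / t_tx = 11680 bits / 0.00599436 s = 1.948 Mbps.

1.948 Mbps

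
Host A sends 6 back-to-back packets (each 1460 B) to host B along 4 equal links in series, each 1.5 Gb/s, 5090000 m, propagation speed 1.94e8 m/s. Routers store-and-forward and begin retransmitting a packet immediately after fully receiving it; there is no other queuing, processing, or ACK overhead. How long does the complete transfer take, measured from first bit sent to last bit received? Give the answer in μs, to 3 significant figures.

Per-hop transmission t_tx = L/R = 11680/1500000000 = 7.78667 μs.
Per-hop propagation t_prop = 5090000/194000000 = 26237.1 μs.
Pipeline fill: first packet needs 4·t_tx to clear all hops; remaining 5 packets each add one t_tx.
Total = (4+6-1)·t_tx + 4·t_prop = 9·7.78667 + 4·26237.1 = 105000 μs.

105000 μs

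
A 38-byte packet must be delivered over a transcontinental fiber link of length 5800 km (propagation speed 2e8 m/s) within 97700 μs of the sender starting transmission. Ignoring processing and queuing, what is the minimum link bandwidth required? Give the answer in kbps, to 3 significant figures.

L = 304 bits.
Propagation delay = 5800000 / 200000000 = 29000 μs.
Transmission budget = 97700 − 29000 = 68700 μs.
R ≥ L / t_tx = 304 bits / 0.0687 s = 4.43 kbps.

4.43 kbps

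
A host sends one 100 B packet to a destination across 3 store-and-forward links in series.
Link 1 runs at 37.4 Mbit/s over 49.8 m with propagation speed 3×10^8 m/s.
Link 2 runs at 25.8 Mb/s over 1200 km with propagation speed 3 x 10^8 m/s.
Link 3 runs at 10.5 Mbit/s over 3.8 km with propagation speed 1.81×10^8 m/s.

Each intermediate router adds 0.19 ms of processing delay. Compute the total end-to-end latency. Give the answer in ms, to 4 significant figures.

L = 100 × 8 = 800 bits.
Transmission delays (L/R per hop): 0.0213904, 0.0310078, 0.0761905 ms; sum = 0.128589 ms.
Propagation delays (d/s per hop): 0.000166, 4, 0.0209945 ms; sum = 4.02116 ms.
Processing at 2 router(s): 2 × 0.19 ms = 0.38 ms.
End-to-end = 4.530 ms.

4.530 ms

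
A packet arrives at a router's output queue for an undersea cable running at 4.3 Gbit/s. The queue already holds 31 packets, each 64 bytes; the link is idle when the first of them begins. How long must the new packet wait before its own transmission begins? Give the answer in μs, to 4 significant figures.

3.691 μs

Each queued packet: L/R = 512/4300000000 = 0.11907 μs.
31 queued → 3.69116 μs.
Queuing delay = 3.691 μs.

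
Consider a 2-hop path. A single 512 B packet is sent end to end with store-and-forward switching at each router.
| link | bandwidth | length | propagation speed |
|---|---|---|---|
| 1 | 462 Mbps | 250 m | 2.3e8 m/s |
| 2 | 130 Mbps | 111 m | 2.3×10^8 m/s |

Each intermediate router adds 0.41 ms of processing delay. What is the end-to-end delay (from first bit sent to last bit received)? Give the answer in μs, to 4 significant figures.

451.9 μs

L = 512 × 8 = 4096 bits.
Transmission delays (L/R per hop): 8.8658, 31.5077 μs; sum = 40.3735 μs.
Propagation delays (d/s per hop): 1.08696, 0.482609 μs; sum = 1.56957 μs.
Processing at 1 router(s): 1 × 0.41 ms = 410 μs.
End-to-end = 451.9 μs.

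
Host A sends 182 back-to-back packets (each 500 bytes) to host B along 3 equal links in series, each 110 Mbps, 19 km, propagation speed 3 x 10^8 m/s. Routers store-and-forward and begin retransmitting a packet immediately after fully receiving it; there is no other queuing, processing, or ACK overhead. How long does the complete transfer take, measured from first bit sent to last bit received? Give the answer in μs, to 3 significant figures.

Per-hop transmission t_tx = L/R = 4000/110000000 = 36.3636 μs.
Per-hop propagation t_prop = 19000/300000000 = 63.3333 μs.
Pipeline fill: first packet needs 3·t_tx to clear all hops; remaining 181 packets each add one t_tx.
Total = (3+182-1)·t_tx + 3·t_prop = 184·36.3636 + 3·63.3333 = 6880 μs.

6880 μs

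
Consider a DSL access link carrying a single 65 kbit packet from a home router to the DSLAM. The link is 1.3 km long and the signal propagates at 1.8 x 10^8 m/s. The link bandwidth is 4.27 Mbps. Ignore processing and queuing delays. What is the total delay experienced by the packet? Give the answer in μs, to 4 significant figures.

L = 65000 bits.
Transmission delay = L/R = 65000 / 4270000 = 15222.5 μs.
Propagation delay = d/s = 1300 m / 180000000 m/s = 7.22222 μs.
Total = 15230 μs.

15230 μs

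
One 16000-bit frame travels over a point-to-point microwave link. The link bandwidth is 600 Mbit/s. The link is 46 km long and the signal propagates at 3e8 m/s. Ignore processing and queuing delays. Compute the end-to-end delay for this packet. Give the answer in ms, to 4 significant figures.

Transmission delay = L/R = 16000 / 600000000 = 0.0266667 ms.
Propagation delay = d/s = 46000 m / 300000000 m/s = 0.153333 ms.
Total = 0.1800 ms.

0.1800 ms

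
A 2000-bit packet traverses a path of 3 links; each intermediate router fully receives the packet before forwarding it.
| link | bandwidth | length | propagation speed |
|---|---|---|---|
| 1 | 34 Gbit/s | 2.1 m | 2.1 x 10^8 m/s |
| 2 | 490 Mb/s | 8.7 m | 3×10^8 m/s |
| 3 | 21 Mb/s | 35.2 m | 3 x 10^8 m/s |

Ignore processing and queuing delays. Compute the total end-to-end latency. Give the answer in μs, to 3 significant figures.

99.5 μs

Transmission delays (L/R per hop): 0.0588235, 4.08163, 95.2381 μs; sum = 99.3786 μs.
Propagation delays (d/s per hop): 0.01, 0.029, 0.117333 μs; sum = 0.156333 μs.
End-to-end = 99.5 μs.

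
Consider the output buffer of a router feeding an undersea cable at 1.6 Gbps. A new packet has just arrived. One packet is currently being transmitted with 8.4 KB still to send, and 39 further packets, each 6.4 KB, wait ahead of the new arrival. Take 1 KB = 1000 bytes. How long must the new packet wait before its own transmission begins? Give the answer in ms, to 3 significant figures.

1.29 ms

Each queued packet: L/R = 51200/1600000000 = 0.032 ms.
39 queued → 1.248 ms.
Plus remaining 67200 bits of current packet: 0.042 ms.
Queuing delay = 1.29 ms.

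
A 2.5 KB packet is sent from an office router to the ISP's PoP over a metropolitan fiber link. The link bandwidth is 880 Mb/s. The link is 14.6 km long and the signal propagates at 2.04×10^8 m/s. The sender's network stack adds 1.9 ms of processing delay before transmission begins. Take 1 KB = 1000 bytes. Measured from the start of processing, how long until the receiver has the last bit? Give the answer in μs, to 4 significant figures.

L = 20000 bits.
Transmission delay = L/R = 20000 / 880000000 = 22.7273 μs.
Propagation delay = d/s = 14600 m / 204000000 m/s = 71.5686 μs.
Plus processing delay 1.9 ms = 1900 μs.
Total = 1994 μs.

1994 μs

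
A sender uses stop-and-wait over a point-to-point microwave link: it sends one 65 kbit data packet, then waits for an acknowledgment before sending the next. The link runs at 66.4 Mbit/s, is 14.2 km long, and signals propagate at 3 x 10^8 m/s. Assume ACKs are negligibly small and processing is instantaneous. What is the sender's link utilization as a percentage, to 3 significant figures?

t_tx = L/R = 65000/6.64e+07 = 0.000978916 s.
t_prop = 14200/300000000 = 4.73333e-05 s; RTT = 9.46667e-05 s.
Cycle = t_tx + RTT = 0.00107358 s.
Utilization = t_tx / cycle = 0.000978916/0.00107358 = 91.2 %.

91.2 %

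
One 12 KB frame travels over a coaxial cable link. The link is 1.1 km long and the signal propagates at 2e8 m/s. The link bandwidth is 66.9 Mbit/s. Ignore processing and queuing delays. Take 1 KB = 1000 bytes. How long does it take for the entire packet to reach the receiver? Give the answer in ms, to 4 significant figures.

L = 96000 bits.
Transmission delay = L/R = 96000 / 6.69e+07 = 1.43498 ms.
Propagation delay = d/s = 1100 m / 200000000 m/s = 0.0055 ms.
Total = 1.440 ms.

1.440 ms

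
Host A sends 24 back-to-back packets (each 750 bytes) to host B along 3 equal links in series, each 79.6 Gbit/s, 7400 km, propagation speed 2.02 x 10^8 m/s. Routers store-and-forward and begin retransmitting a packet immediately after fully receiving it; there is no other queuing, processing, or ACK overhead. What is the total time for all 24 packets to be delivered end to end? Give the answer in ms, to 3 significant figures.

Per-hop transmission t_tx = L/R = 6000/79600000000 = 7.53769e-05 ms.
Per-hop propagation t_prop = 7400000/202000000 = 36.6337 ms.
Pipeline fill: first packet needs 3·t_tx to clear all hops; remaining 23 packets each add one t_tx.
Total = (3+24-1)·t_tx + 3·t_prop = 26·7.53769e-05 + 3·36.6337 = 110 ms.

110 ms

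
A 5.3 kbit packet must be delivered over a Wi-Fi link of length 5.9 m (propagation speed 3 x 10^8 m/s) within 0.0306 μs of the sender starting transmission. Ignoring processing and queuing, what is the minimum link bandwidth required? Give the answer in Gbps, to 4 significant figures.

Propagation delay = 5.9 / 300000000 = 0.0196667 μs.
Transmission budget = 0.0306 − 0.0196667 = 0.0109333 μs.
R ≥ L / t_tx = 5300 bits / 1.09333e-08 s = 484.8 Gbps.

484.8 Gbps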